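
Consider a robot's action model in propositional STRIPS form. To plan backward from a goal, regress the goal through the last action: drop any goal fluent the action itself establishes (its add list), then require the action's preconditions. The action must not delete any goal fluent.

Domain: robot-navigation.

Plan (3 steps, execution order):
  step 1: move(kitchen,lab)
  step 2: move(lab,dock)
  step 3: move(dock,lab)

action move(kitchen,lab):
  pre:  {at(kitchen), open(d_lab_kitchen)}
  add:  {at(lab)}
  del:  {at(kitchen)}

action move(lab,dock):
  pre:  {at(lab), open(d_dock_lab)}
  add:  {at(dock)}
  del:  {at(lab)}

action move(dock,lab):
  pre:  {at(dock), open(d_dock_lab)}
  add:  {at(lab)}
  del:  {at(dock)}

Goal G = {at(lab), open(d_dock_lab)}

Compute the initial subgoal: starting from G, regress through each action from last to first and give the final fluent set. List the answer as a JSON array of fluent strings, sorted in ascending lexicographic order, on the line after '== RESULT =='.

Work backward from the goal:
  through step 3 (move(dock,lab)): drop {at(lab)}, keep {open(d_dock_lab)}, require {at(dock), open(d_dock_lab)}
    → {at(dock), open(d_dock_lab)}
  through step 2 (move(lab,dock)): drop {at(dock)}, keep {open(d_dock_lab)}, require {at(lab), open(d_dock_lab)}
    → {at(lab), open(d_dock_lab)}
  through step 1 (move(kitchen,lab)): drop {at(lab)}, keep {open(d_dock_lab)}, require {at(kitchen), open(d_lab_kitchen)}
    → {at(kitchen), open(d_dock_lab), open(d_lab_kitchen)}

== RESULT ==
["at(kitchen)", "open(d_dock_lab)", "open(d_lab_kitchen)"]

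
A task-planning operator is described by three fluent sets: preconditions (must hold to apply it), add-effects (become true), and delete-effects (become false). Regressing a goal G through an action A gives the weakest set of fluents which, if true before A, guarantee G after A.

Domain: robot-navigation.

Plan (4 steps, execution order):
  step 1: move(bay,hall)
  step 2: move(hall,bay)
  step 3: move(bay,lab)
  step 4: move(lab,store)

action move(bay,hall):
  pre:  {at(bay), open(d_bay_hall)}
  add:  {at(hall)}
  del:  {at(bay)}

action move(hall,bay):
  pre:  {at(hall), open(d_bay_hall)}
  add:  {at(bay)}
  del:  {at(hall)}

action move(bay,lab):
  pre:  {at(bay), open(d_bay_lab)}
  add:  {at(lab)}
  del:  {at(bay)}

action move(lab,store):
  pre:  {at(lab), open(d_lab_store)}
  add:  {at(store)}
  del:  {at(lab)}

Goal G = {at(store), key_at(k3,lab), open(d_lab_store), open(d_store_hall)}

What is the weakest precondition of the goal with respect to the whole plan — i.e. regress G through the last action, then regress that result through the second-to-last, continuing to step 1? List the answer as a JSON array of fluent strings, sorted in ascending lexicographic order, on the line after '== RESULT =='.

Regress step by step:
  through step 4 (move(lab,store)): drop {at(store)}, keep {key_at(k3,lab), open(d_lab_store), open(d_store_hall)}, require {at(lab), open(d_lab_store)}
    → {at(lab), key_at(k3,lab), open(d_lab_store), open(d_store_hall)}
  through step 3 (move(bay,lab)): drop {at(lab)}, keep {key_at(k3,lab), open(d_lab_store), open(d_store_hall)}, require {at(bay), open(d_bay_lab)}
    → {at(bay), key_at(k3,lab), open(d_bay_lab), open(d_lab_store), open(d_store_hall)}
  through step 2 (move(hall,bay)): drop {at(bay)}, keep {key_at(k3,lab), open(d_bay_lab), open(d_lab_store), open(d_store_hall)}, require {at(hall), open(d_bay_hall)}
    → {at(hall), key_at(k3,lab), open(d_bay_hall), open(d_bay_lab), open(d_lab_store), open(d_store_hall)}
  through step 1 (move(bay,hall)): drop {at(hall)}, keep {key_at(k3,lab), open(d_bay_hall), open(d_bay_lab), open(d_lab_store), open(d_store_hall)}, require {at(bay), open(d_bay_hall)}
    → {at(bay), key_at(k3,lab), open(d_bay_hall), open(d_bay_lab), open(d_lab_store), open(d_store_hall)}

== RESULT ==
["at(bay)", "key_at(k3,lab)", "open(d_bay_hall)", "open(d_bay_lab)", "open(d_lab_store)", "open(d_store_hall)"]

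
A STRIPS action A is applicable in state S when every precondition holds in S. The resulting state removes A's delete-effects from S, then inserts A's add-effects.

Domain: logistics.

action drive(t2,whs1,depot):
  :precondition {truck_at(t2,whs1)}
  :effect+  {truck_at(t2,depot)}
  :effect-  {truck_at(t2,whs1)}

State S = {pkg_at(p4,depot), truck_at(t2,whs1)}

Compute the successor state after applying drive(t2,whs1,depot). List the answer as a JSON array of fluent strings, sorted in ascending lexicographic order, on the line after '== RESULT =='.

Progress:
  pre ⊆ S: {truck_at(t2,whs1)} ⊆ S  — applicable
  S \ del = {pkg_at(p4,depot)}
  ∪ add   = {pkg_at(p4,depot), truck_at(t2,depot)}

== RESULT ==
["pkg_at(p4,depot)", "truck_at(t2,depot)"]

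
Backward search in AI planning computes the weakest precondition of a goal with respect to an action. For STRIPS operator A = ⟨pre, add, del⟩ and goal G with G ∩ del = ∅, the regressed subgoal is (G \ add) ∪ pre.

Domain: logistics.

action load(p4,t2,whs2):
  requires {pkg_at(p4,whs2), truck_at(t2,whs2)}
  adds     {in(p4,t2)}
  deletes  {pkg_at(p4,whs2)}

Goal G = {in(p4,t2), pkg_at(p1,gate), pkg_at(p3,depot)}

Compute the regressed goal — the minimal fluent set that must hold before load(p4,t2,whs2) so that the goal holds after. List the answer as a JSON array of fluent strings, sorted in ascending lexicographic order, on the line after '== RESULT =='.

Compute (G \ add) ∪ pre:
  G ∩ del = {}  (empty — regression defined)
  G \ add = {in(p4,t2), pkg_at(p1,gate), pkg_at(p3,depot)} \ {in(p4,t2)} = {pkg_at(p1,gate), pkg_at(p3,depot)}
  ∪ pre   = {pkg_at(p1,gate), pkg_at(p3,depot)} ∪ {pkg_at(p4,whs2), truck_at(t2,whs2)}
          = {pkg_at(p1,gate), pkg_at(p3,depot), pkg_at(p4,whs2), truck_at(t2,whs2)}

== RESULT ==
["pkg_at(p1,gate)", "pkg_at(p3,depot)", "pkg_at(p4,whs2)", "truck_at(t2,whs2)"]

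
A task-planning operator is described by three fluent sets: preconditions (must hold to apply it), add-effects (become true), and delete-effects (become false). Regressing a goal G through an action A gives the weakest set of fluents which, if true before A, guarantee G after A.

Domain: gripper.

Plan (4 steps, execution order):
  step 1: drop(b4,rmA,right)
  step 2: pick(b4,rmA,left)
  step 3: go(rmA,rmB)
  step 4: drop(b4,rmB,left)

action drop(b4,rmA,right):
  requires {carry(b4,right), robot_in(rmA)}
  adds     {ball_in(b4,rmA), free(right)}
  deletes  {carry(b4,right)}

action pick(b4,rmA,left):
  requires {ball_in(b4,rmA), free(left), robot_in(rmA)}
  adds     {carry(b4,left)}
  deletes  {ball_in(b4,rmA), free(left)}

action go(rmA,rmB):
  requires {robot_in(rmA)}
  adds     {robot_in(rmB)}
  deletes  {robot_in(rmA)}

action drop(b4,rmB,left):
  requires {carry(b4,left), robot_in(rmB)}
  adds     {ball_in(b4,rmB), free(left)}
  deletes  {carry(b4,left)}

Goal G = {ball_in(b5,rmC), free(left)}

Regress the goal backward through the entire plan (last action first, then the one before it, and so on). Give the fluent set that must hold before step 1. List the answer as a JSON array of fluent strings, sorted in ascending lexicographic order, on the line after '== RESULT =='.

Work backward from the goal:
  through step 4 (drop(b4,rmB,left)): drop {free(left)}, keep {ball_in(b5,rmC)}, require {carry(b4,left), robot_in(rmB)}
    → {ball_in(b5,rmC), carry(b4,left), robot_in(rmB)}
  through step 3 (go(rmA,rmB)): drop {robot_in(rmB)}, keep {ball_in(b5,rmC), carry(b4,left)}, require {robot_in(rmA)}
    → {ball_in(b5,rmC), carry(b4,left), robot_in(rmA)}
  through step 2 (pick(b4,rmA,left)): drop {carry(b4,left)}, keep {ball_in(b5,rmC), robot_in(rmA)}, require {ball_in(b4,rmA), free(left), robot_in(rmA)}
    → {ball_in(b4,rmA), ball_in(b5,rmC), free(left), robot_in(rmA)}
  through step 1 (drop(b4,rmA,right)): drop {ball_in(b4,rmA)}, keep {ball_in(b5,rmC), free(left), robot_in(rmA)}, require {carry(b4,right), robot_in(rmA)}
    → {ball_in(b5,rmC), carry(b4,right), free(left), robot_in(rmA)}

== RESULT ==
["ball_in(b5,rmC)", "carry(b4,right)", "free(left)", "robot_in(rmA)"]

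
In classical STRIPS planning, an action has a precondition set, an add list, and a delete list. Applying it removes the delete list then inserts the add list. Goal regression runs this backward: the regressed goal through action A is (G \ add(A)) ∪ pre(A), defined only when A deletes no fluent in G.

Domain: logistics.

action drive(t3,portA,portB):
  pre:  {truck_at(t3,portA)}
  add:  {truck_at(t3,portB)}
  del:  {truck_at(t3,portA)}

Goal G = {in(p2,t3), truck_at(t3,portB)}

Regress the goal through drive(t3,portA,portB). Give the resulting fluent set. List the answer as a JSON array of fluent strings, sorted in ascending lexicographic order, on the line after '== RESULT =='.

Regress:
  G ∩ del = {}  (empty — regression defined)
  G \ add = {in(p2,t3), truck_at(t3,portB)} \ {truck_at(t3,portB)} = {in(p2,t3)}
  ∪ pre   = {in(p2,t3)} ∪ {truck_at(t3,portA)}
          = {in(p2,t3), truck_at(t3,portA)}

== RESULT ==
["in(p2,t3)", "truck_at(t3,portA)"]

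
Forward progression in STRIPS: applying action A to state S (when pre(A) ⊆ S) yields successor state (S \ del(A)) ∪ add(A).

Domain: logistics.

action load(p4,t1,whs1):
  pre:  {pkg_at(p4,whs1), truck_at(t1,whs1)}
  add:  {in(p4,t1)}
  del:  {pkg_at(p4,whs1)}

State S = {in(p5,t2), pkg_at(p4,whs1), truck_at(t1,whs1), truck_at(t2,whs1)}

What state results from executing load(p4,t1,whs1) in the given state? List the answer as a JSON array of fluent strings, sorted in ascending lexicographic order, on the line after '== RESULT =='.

Compute (S \ del) ∪ add:
  pre ⊆ S: {pkg_at(p4,whs1), truck_at(t1,whs1)} ⊆ S  — applicable
  S \ del = {in(p5,t2), truck_at(t1,whs1), truck_at(t2,whs1)}
  ∪ add   = {in(p4,t1), in(p5,t2), truck_at(t1,whs1), truck_at(t2,whs1)}

== RESULT ==
["in(p4,t1)", "in(p5,t2)", "truck_at(t1,whs1)", "truck_at(t2,whs1)"]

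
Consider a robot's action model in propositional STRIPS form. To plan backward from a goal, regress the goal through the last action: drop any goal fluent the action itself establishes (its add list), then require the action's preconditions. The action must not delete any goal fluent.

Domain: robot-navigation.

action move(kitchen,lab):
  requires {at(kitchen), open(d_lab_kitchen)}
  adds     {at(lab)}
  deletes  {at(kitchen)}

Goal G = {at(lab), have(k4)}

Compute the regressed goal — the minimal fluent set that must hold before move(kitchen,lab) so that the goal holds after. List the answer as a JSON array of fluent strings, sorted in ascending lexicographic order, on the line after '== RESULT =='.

Compute (G \ add) ∪ pre:
  G ∩ del = {}  (empty — regression defined)
  G \ add = {at(lab), have(k4)} \ {at(lab)} = {have(k4)}
  ∪ pre   = {have(k4)} ∪ {at(kitchen), open(d_lab_kitchen)}
          = {at(kitchen), have(k4), open(d_lab_kitchen)}

== RESULT ==
["at(kitchen)", "have(k4)", "open(d_lab_kitchen)"]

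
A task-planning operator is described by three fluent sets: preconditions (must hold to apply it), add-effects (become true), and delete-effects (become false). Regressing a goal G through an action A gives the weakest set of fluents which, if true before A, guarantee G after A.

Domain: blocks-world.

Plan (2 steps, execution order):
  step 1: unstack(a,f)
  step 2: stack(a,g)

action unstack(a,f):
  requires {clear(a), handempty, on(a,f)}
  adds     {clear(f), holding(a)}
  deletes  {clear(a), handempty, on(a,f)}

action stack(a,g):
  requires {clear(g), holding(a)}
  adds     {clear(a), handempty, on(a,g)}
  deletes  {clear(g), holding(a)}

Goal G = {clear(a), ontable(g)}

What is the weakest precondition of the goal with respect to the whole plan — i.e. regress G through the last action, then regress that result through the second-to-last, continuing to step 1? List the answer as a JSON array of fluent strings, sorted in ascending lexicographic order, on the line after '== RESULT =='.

Regress step by step:
  through step 2 (stack(a,g)): drop {clear(a)}, keep {ontable(g)}, require {clear(g), holding(a)}
    → {clear(g), holding(a), ontable(g)}
  through step 1 (unstack(a,f)): drop {holding(a)}, keep {clear(g), ontable(g)}, require {clear(a), handempty, on(a,f)}
    → {clear(a), clear(g), handempty, on(a,f), ontable(g)}

== RESULT ==
["clear(a)", "clear(g)", "handempty", "on(a,f)", "ontable(g)"]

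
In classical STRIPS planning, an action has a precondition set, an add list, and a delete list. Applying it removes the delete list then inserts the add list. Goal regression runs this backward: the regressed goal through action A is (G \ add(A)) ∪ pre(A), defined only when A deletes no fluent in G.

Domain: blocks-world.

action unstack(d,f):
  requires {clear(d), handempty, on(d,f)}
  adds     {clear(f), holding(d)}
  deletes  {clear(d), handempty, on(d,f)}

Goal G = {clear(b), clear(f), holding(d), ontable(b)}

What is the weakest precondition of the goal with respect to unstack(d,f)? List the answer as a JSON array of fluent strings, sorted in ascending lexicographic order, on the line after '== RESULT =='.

Regress:
  G ∩ del = {}  (empty — regression defined)
  G \ add = {clear(b), clear(f), holding(d), ontable(b)} \ {clear(f), holding(d)} = {clear(b), ontable(b)}
  ∪ pre   = {clear(b), ontable(b)} ∪ {clear(d), handempty, on(d,f)}
          = {clear(b), clear(d), handempty, on(d,f), ontable(b)}

== RESULT ==
["clear(b)", "clear(d)", "handempty", "on(d,f)", "ontable(b)"]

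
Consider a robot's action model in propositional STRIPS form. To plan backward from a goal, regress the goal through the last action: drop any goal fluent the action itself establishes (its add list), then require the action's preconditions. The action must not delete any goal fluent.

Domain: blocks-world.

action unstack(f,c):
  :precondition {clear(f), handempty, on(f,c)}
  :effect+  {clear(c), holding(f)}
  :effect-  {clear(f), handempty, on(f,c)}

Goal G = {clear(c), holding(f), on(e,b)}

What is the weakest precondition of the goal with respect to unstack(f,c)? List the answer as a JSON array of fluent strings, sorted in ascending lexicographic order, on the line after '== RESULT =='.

Regress:
  G ∩ del = {}  (empty — regression defined)
  G \ add = {clear(c), holding(f), on(e,b)} \ {clear(c), holding(f)} = {on(e,b)}
  ∪ pre   = {on(e,b)} ∪ {clear(f), handempty, on(f,c)}
          = {clear(f), handempty, on(e,b), on(f,c)}

== RESULT ==
["clear(f)", "handempty", "on(e,b)", "on(f,c)"]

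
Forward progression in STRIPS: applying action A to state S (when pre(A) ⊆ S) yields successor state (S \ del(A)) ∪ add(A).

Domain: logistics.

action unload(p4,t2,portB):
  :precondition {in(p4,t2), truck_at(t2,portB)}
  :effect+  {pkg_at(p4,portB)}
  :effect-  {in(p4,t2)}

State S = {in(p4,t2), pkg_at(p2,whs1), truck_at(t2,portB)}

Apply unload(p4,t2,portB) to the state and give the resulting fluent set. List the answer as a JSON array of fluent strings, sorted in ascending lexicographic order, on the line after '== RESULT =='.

Compute (S \ del) ∪ add:
  pre ⊆ S: {in(p4,t2), truck_at(t2,portB)} ⊆ S  — applicable
  S \ del = {pkg_at(p2,whs1), truck_at(t2,portB)}
  ∪ add   = {pkg_at(p2,whs1), pkg_at(p4,portB), truck_at(t2,portB)}

== RESULT ==
["pkg_at(p2,whs1)", "pkg_at(p4,portB)", "truck_at(t2,portB)"]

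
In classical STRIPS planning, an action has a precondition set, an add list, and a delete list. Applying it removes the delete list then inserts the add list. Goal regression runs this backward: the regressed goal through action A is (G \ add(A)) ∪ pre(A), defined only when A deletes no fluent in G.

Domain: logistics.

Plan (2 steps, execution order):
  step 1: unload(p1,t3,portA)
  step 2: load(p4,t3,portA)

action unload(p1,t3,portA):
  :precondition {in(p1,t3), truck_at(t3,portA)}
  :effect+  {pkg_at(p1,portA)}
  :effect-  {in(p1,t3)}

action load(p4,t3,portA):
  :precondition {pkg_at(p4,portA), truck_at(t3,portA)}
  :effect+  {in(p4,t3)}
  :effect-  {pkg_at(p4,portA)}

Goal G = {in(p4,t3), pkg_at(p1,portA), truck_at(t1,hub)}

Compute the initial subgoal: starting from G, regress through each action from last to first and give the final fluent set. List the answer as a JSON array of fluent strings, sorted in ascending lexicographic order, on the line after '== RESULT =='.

Work backward from the goal:
  through step 2 (load(p4,t3,portA)): drop {in(p4,t3)}, keep {pkg_at(p1,portA), truck_at(t1,hub)}, require {pkg_at(p4,portA), truck_at(t3,portA)}
    → {pkg_at(p1,portA), pkg_at(p4,portA), truck_at(t1,hub), truck_at(t3,portA)}
  through step 1 (unload(p1,t3,portA)): drop {pkg_at(p1,portA)}, keep {pkg_at(p4,portA), truck_at(t1,hub), truck_at(t3,portA)}, require {in(p1,t3), truck_at(t3,portA)}
    → {in(p1,t3), pkg_at(p4,portA), truck_at(t1,hub), truck_at(t3,portA)}

== RESULT ==
["in(p1,t3)", "pkg_at(p4,portA)", "truck_at(t1,hub)", "truck_at(t3,portA)"]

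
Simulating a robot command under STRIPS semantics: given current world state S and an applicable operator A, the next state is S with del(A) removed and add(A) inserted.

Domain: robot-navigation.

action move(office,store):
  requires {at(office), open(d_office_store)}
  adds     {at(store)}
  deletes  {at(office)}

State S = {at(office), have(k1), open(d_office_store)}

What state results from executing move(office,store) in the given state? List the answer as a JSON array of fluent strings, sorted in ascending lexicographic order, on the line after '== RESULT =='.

Compute (S \ del) ∪ add:
  pre ⊆ S: {at(office), open(d_office_store)} ⊆ S  — applicable
  S \ del = {have(k1), open(d_office_store)}
  ∪ add   = {at(store), have(k1), open(d_office_store)}

== RESULT ==
["at(store)", "have(k1)", "open(d_office_store)"]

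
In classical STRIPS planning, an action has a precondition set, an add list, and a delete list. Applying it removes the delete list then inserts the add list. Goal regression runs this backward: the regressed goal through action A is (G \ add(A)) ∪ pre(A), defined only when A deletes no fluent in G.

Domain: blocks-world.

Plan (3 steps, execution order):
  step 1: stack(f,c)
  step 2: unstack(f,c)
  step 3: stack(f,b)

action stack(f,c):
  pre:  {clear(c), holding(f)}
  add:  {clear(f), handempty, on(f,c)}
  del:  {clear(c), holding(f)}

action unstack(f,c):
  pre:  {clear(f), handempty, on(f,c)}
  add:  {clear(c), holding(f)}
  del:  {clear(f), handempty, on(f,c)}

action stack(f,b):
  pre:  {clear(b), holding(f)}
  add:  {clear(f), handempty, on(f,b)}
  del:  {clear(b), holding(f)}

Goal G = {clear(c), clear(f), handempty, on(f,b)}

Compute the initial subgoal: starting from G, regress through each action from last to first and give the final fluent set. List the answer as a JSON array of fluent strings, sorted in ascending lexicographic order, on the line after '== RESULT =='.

Regress step by step:
  through step 3 (stack(f,b)): drop {clear(f), handempty, on(f,b)}, keep {clear(c)}, require {clear(b), holding(f)}
    → {clear(b), clear(c), holding(f)}
  through step 2 (unstack(f,c)): drop {clear(c), holding(f)}, keep {clear(b)}, require {clear(f), handempty, on(f,c)}
    → {clear(b), clear(f), handempty, on(f,c)}
  through step 1 (stack(f,c)): drop {clear(f), handempty, on(f,c)}, keep {clear(b)}, require {clear(c), holding(f)}
    → {clear(b), clear(c), holding(f)}

== RESULT ==
["clear(b)", "clear(c)", "holding(f)"]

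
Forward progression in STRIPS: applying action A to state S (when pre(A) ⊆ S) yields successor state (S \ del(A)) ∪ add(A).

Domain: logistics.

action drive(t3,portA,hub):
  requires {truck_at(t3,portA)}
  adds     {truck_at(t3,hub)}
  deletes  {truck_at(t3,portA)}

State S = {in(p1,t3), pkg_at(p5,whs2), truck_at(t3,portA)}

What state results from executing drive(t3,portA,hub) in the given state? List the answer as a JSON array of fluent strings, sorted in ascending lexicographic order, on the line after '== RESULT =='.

Compute (S \ del) ∪ add:
  pre ⊆ S: {truck_at(t3,portA)} ⊆ S  — applicable
  S \ del = {in(p1,t3), pkg_at(p5,whs2)}
  ∪ add   = {in(p1,t3), pkg_at(p5,whs2), truck_at(t3,hub)}

== RESULT ==
["in(p1,t3)", "pkg_at(p5,whs2)", "truck_at(t3,hub)"]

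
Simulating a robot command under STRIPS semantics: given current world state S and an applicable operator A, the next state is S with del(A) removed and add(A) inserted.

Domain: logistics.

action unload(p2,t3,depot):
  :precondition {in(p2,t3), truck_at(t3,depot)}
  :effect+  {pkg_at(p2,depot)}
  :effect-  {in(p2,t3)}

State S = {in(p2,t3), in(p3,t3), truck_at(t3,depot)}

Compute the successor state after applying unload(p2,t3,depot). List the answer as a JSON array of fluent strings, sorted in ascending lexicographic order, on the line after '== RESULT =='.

Compute (S \ del) ∪ add:
  pre ⊆ S: {in(p2,t3), truck_at(t3,depot)} ⊆ S  — applicable
  S \ del = {in(p3,t3), truck_at(t3,depot)}
  ∪ add   = {in(p3,t3), pkg_at(p2,depot), truck_at(t3,depot)}

== RESULT ==
["in(p3,t3)", "pkg_at(p2,depot)", "truck_at(t3,depot)"]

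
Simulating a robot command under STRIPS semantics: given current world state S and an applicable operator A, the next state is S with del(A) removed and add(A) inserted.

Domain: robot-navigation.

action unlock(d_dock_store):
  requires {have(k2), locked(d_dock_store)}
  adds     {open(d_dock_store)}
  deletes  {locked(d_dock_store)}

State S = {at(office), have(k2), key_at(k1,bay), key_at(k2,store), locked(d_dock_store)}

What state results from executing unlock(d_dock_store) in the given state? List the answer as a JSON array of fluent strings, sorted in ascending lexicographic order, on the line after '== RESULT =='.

Compute (S \ del) ∪ add:
  pre ⊆ S: {have(k2), locked(d_dock_store)} ⊆ S  — applicable
  S \ del = {at(office), have(k2), key_at(k1,bay), key_at(k2,store)}
  ∪ add   = {at(office), have(k2), key_at(k1,bay), key_at(k2,store), open(d_dock_store)}

== RESULT ==
["at(office)", "have(k2)", "key_at(k1,bay)", "key_at(k2,store)", "open(d_dock_store)"]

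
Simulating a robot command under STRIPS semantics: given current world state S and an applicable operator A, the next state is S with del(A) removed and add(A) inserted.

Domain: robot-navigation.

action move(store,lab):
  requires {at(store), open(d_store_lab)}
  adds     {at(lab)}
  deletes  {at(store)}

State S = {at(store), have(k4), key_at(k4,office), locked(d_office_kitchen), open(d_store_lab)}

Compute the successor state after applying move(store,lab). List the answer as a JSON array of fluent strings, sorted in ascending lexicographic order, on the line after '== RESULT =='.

Compute (S \ del) ∪ add:
  pre ⊆ S: {at(store), open(d_store_lab)} ⊆ S  — applicable
  S \ del = {have(k4), key_at(k4,office), locked(d_office_kitchen), open(d_store_lab)}
  ∪ add   = {at(lab), have(k4), key_at(k4,office), locked(d_office_kitchen), open(d_store_lab)}

== RESULT ==
["at(lab)", "have(k4)", "key_at(k4,office)", "locked(d_office_kitchen)", "open(d_store_lab)"]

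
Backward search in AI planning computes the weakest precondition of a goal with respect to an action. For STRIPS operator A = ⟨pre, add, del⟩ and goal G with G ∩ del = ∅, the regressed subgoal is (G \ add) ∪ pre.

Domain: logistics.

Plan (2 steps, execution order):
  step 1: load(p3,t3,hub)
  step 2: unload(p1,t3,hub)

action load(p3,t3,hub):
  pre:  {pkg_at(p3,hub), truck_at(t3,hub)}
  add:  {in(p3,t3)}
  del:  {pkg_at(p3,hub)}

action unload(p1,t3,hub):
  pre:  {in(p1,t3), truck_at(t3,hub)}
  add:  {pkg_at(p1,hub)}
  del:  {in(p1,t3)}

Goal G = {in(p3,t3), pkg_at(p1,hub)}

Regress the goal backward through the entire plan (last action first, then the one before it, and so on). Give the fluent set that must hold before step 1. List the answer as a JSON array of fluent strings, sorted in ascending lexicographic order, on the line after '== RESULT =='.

Regress step by step:
  through step 2 (unload(p1,t3,hub)): drop {pkg_at(p1,hub)}, keep {in(p3,t3)}, require {in(p1,t3), truck_at(t3,hub)}
    → {in(p1,t3), in(p3,t3), truck_at(t3,hub)}
  through step 1 (load(p3,t3,hub)): drop {in(p3,t3)}, keep {in(p1,t3), truck_at(t3,hub)}, require {pkg_at(p3,hub), truck_at(t3,hub)}
    → {in(p1,t3), pkg_at(p3,hub), truck_at(t3,hub)}

== RESULT ==
["in(p1,t3)", "pkg_at(p3,hub)", "truck_at(t3,hub)"]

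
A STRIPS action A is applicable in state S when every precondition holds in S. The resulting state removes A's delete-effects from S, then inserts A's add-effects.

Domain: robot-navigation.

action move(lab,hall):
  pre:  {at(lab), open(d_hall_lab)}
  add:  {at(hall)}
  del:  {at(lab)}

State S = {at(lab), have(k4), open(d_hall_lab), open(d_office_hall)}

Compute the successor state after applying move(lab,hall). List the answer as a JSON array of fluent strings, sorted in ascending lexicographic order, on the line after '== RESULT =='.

Progress:
  pre ⊆ S: {at(lab), open(d_hall_lab)} ⊆ S  — applicable
  S \ del = {have(k4), open(d_hall_lab), open(d_office_hall)}
  ∪ add   = {at(hall), have(k4), open(d_hall_lab), open(d_office_hall)}

== RESULT ==
["at(hall)", "have(k4)", "open(d_hall_lab)", "open(d_office_hall)"]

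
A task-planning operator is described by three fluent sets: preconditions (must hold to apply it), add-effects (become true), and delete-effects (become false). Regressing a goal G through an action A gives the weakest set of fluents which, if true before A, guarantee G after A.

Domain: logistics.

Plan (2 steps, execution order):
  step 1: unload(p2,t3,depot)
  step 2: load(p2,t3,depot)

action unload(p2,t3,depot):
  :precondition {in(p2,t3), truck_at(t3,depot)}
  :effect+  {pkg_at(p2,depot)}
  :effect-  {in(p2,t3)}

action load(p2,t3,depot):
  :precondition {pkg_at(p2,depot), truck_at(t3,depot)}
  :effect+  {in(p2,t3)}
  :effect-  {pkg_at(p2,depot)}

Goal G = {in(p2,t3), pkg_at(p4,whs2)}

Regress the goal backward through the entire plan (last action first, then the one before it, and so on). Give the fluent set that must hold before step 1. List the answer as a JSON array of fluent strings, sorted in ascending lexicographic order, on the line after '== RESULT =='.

Regress step by step:
  through step 2 (load(p2,t3,depot)): drop {in(p2,t3)}, keep {pkg_at(p4,whs2)}, require {pkg_at(p2,depot), truck_at(t3,depot)}
    → {pkg_at(p2,depot), pkg_at(p4,whs2), truck_at(t3,depot)}
  through step 1 (unload(p2,t3,depot)): drop {pkg_at(p2,depot)}, keep {pkg_at(p4,whs2), truck_at(t3,depot)}, require {in(p2,t3), truck_at(t3,depot)}
    → {in(p2,t3), pkg_at(p4,whs2), truck_at(t3,depot)}

== RESULT ==
["in(p2,t3)", "pkg_at(p4,whs2)", "truck_at(t3,depot)"]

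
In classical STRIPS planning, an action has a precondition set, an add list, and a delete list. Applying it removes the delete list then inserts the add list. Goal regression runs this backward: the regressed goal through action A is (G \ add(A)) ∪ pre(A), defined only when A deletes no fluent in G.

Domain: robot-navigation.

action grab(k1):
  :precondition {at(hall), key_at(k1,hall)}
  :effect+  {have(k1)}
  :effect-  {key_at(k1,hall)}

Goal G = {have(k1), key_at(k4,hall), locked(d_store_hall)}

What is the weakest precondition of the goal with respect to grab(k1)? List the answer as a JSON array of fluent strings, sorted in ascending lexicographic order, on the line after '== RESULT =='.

Regress:
  G ∩ del = {}  (empty — regression defined)
  G \ add = {have(k1), key_at(k4,hall), locked(d_store_hall)} \ {have(k1)} = {key_at(k4,hall), locked(d_store_hall)}
  ∪ pre   = {key_at(k4,hall), locked(d_store_hall)} ∪ {at(hall), key_at(k1,hall)}
          = {at(hall), key_at(k1,hall), key_at(k4,hall), locked(d_store_hall)}

== RESULT ==
["at(hall)", "key_at(k1,hall)", "key_at(k4,hall)", "locked(d_store_hall)"]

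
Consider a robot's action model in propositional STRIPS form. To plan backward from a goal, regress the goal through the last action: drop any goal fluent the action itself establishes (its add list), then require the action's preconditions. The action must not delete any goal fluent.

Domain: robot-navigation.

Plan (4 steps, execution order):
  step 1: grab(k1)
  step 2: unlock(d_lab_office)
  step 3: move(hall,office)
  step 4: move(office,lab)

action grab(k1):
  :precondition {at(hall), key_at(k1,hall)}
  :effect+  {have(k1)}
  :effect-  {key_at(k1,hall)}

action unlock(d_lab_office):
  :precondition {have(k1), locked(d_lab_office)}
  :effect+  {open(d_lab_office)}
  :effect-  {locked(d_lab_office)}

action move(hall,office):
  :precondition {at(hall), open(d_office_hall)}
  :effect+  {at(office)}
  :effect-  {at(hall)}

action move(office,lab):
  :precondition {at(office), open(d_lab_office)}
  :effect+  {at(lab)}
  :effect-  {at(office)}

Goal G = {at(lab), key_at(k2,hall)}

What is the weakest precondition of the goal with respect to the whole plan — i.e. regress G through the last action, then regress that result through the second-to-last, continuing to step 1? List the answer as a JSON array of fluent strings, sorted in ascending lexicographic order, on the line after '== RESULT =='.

Regress step by step:
  through step 4 (move(office,lab)): drop {at(lab)}, keep {key_at(k2,hall)}, require {at(office), open(d_lab_office)}
    → {at(office), key_at(k2,hall), open(d_lab_office)}
  through step 3 (move(hall,office)): drop {at(office)}, keep {key_at(k2,hall), open(d_lab_office)}, require {at(hall), open(d_office_hall)}
    → {at(hall), key_at(k2,hall), open(d_lab_office), open(d_office_hall)}
  through step 2 (unlock(d_lab_office)): drop {open(d_lab_office)}, keep {at(hall), key_at(k2,hall), open(d_office_hall)}, require {have(k1), locked(d_lab_office)}
    → {at(hall), have(k1), key_at(k2,hall), locked(d_lab_office), open(d_office_hall)}
  through step 1 (grab(k1)): drop {have(k1)}, keep {at(hall), key_at(k2,hall), locked(d_lab_office), open(d_office_hall)}, require {at(hall), key_at(k1,hall)}
    → {at(hall), key_at(k1,hall), key_at(k2,hall), locked(d_lab_office), open(d_office_hall)}

== RESULT ==
["at(hall)", "key_at(k1,hall)", "key_at(k2,hall)", "locked(d_lab_office)", "open(d_office_hall)"]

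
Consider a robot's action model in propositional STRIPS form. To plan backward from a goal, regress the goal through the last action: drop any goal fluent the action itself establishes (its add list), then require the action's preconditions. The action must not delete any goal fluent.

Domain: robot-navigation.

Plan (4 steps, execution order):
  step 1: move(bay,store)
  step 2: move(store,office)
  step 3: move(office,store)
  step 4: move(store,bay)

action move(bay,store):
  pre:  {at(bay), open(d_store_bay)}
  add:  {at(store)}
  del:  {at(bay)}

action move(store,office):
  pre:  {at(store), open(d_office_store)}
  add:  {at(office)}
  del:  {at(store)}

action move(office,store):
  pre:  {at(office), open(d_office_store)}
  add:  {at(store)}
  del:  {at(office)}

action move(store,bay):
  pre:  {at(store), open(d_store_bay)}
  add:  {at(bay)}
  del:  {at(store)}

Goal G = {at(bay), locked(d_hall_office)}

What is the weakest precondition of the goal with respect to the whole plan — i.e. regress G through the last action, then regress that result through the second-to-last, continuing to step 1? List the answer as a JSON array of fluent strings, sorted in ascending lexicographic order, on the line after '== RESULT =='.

Regress step by step:
  through step 4 (move(store,bay)): drop {at(bay)}, keep {locked(d_hall_office)}, require {at(store), open(d_store_bay)}
    → {at(store), locked(d_hall_office), open(d_store_bay)}
  through step 3 (move(office,store)): drop {at(store)}, keep {locked(d_hall_office), open(d_store_bay)}, require {at(office), open(d_office_store)}
    → {at(office), locked(d_hall_office), open(d_office_store), open(d_store_bay)}
  through step 2 (move(store,office)): drop {at(office)}, keep {locked(d_hall_office), open(d_office_store), open(d_store_bay)}, require {at(store), open(d_office_store)}
    → {at(store), locked(d_hall_office), open(d_office_store), open(d_store_bay)}
  through step 1 (move(bay,store)): drop {at(store)}, keep {locked(d_hall_office), open(d_office_store), open(d_store_bay)}, require {at(bay), open(d_store_bay)}
    → {at(bay), locked(d_hall_office), open(d_office_store), open(d_store_bay)}

== RESULT ==
["at(bay)", "locked(d_hall_office)", "open(d_office_store)", "open(d_store_bay)"]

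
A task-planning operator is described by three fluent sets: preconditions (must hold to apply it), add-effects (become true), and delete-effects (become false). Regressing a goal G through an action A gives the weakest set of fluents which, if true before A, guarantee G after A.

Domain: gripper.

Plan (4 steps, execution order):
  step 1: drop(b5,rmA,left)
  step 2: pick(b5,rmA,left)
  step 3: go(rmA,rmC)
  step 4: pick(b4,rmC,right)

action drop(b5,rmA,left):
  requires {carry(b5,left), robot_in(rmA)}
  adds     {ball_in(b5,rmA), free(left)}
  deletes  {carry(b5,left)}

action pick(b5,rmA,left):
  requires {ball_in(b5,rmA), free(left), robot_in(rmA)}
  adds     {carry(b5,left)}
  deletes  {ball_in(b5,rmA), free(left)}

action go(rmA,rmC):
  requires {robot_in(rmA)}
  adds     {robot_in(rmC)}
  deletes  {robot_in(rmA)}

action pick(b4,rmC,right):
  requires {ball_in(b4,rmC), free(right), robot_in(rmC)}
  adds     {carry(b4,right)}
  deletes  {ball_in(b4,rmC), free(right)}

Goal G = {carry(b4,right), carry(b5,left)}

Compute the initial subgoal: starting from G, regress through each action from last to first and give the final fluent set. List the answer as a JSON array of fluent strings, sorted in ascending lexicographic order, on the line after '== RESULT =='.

Regress step by step:
  through step 4 (pick(b4,rmC,right)): drop {carry(b4,right)}, keep {carry(b5,left)}, require {ball_in(b4,rmC), free(right), robot_in(rmC)}
    → {ball_in(b4,rmC), carry(b5,left), free(right), robot_in(rmC)}
  through step 3 (go(rmA,rmC)): drop {robot_in(rmC)}, keep {ball_in(b4,rmC), carry(b5,left), free(right)}, require {robot_in(rmA)}
    → {ball_in(b4,rmC), carry(b5,left), free(right), robot_in(rmA)}
  through step 2 (pick(b5,rmA,left)): drop {carry(b5,left)}, keep {ball_in(b4,rmC), free(right), robot_in(rmA)}, require {ball_in(b5,rmA), free(left), robot_in(rmA)}
    → {ball_in(b4,rmC), ball_in(b5,rmA), free(left), free(right), robot_in(rmA)}
  through step 1 (drop(b5,rmA,left)): drop {ball_in(b5,rmA), free(left)}, keep {ball_in(b4,rmC), free(right), robot_in(rmA)}, require {carry(b5,left), robot_in(rmA)}
    → {ball_in(b4,rmC), carry(b5,left), free(right), robot_in(rmA)}

== RESULT ==
["ball_in(b4,rmC)", "carry(b5,left)", "free(right)", "robot_in(rmA)"]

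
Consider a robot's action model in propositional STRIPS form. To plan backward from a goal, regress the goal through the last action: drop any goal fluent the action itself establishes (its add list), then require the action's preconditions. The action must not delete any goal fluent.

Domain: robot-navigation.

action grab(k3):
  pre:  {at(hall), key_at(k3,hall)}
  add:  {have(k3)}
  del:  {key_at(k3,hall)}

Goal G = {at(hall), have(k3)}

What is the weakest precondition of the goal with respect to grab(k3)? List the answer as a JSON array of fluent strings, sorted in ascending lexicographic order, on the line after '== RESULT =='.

Regress:
  G ∩ del = {}  (empty — regression defined)
  G \ add = {at(hall), have(k3)} \ {have(k3)} = {at(hall)}
  ∪ pre   = {at(hall)} ∪ {at(hall), key_at(k3,hall)}
          = {at(hall), key_at(k3,hall)}

== RESULT ==
["at(hall)", "key_at(k3,hall)"]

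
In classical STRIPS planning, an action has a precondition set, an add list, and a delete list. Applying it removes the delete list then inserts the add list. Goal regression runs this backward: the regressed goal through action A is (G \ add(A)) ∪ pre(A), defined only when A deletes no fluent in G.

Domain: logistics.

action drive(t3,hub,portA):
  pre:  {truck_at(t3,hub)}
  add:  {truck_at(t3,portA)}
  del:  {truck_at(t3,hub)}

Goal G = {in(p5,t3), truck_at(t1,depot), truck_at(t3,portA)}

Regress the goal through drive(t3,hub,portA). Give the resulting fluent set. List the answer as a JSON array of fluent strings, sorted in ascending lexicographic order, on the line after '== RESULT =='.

Compute (G \ add) ∪ pre:
  G ∩ del = {}  (empty — regression defined)
  G \ add = {in(p5,t3), truck_at(t1,depot), truck_at(t3,portA)} \ {truck_at(t3,portA)} = {in(p5,t3), truck_at(t1,depot)}
  ∪ pre   = {in(p5,t3), truck_at(t1,depot)} ∪ {truck_at(t3,hub)}
          = {in(p5,t3), truck_at(t1,depot), truck_at(t3,hub)}

== RESULT ==
["in(p5,t3)", "truck_at(t1,depot)", "truck_at(t3,hub)"]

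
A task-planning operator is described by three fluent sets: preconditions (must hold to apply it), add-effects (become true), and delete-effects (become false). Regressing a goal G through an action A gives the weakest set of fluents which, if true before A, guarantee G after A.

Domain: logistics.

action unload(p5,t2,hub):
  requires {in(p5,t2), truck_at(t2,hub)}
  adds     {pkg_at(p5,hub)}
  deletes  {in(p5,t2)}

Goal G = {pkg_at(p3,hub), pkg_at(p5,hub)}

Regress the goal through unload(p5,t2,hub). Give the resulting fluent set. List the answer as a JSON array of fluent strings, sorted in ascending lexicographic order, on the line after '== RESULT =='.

Regress:
  G ∩ del = {}  (empty — regression defined)
  G \ add = {pkg_at(p3,hub), pkg_at(p5,hub)} \ {pkg_at(p5,hub)} = {pkg_at(p3,hub)}
  ∪ pre   = {pkg_at(p3,hub)} ∪ {in(p5,t2), truck_at(t2,hub)}
          = {in(p5,t2), pkg_at(p3,hub), truck_at(t2,hub)}

== RESULT ==
["in(p5,t2)", "pkg_at(p3,hub)", "truck_at(t2,hub)"]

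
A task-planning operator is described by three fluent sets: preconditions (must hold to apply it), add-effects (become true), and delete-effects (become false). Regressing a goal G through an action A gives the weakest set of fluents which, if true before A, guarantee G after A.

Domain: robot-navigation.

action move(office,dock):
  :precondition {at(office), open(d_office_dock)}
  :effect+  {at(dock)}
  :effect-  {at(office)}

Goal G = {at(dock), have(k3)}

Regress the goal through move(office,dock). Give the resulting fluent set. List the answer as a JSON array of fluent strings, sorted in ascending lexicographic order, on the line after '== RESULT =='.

Regress:
  G ∩ del = {}  (empty — regression defined)
  G \ add = {at(dock), have(k3)} \ {at(dock)} = {have(k3)}
  ∪ pre   = {have(k3)} ∪ {at(office), open(d_office_dock)}
          = {at(office), have(k3), open(d_office_dock)}

== RESULT ==
["at(office)", "have(k3)", "open(d_office_dock)"]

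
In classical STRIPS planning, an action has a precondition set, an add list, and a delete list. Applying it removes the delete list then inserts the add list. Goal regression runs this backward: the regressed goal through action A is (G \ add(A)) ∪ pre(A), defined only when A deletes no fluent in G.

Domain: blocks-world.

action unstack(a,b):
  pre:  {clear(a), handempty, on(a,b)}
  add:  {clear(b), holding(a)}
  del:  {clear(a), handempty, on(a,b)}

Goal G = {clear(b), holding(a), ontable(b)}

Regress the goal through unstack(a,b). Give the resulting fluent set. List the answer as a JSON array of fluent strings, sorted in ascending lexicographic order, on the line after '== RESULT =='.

Compute (G \ add) ∪ pre:
  G ∩ del = {}  (empty — regression defined)
  G \ add = {clear(b), holding(a), ontable(b)} \ {clear(b), holding(a)} = {ontable(b)}
  ∪ pre   = {ontable(b)} ∪ {clear(a), handempty, on(a,b)}
          = {clear(a), handempty, on(a,b), ontable(b)}

== RESULT ==
["clear(a)", "handempty", "on(a,b)", "ontable(b)"]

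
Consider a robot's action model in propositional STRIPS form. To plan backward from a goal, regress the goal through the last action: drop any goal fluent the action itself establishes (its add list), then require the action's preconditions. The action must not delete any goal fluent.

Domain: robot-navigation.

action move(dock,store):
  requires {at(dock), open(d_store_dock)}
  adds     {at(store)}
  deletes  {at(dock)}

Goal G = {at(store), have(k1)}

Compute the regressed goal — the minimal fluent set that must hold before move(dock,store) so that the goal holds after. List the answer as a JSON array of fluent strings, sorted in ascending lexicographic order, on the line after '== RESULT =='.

Compute (G \ add) ∪ pre:
  G ∩ del = {}  (empty — regression defined)
  G \ add = {at(store), have(k1)} \ {at(store)} = {have(k1)}
  ∪ pre   = {have(k1)} ∪ {at(dock), open(d_store_dock)}
          = {at(dock), have(k1), open(d_store_dock)}

== RESULT ==
["at(dock)", "have(k1)", "open(d_store_dock)"]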